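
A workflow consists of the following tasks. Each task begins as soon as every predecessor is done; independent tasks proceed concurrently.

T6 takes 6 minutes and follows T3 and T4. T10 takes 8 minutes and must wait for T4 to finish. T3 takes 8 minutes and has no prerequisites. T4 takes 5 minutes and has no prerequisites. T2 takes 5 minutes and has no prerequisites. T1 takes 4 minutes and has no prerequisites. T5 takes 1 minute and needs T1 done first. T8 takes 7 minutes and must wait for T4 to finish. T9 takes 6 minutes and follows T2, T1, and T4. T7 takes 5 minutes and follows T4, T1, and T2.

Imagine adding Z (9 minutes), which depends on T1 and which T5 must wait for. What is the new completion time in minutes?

Originally the schedule takes 14 minutes.
With Z inserted, T5 now waits for max(T1, Z).
New critical path: T1→Z→T5 = 4+9+1 = 14 ⇒ 14 minutes.

14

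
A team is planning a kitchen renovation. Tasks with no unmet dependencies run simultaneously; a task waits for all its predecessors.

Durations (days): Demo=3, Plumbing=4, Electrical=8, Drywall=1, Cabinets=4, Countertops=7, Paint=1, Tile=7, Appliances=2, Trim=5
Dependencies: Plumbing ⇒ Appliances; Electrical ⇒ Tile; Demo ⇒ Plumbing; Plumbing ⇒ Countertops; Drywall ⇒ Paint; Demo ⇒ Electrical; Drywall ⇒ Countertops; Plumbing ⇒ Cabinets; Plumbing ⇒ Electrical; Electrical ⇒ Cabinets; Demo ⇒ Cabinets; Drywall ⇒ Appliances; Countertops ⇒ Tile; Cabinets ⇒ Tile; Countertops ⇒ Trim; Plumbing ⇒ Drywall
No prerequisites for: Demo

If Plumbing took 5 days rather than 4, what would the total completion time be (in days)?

27

As given, the longest chain is Demo→Plumbing→Electrical→Cabinets→Tile = 3+4+8+4+7 = 26, so the finish is 26 days.
Plumbing lies on that path, so at 5 days the path becomes 27 days.
That remains the longest chain; total 27 days.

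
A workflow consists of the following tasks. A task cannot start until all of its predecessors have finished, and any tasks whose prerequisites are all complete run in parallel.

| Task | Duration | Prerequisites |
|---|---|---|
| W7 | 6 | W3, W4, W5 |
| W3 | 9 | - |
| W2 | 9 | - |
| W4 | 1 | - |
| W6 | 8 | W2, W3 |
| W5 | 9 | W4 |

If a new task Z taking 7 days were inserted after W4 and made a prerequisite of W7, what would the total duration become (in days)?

17

Originally the schedule takes 17 days.
With Z inserted, W7 now waits for max(W3, W4, W5, Z).
New critical path: W2→W6 = 9+8 = 17 ⇒ 17 days.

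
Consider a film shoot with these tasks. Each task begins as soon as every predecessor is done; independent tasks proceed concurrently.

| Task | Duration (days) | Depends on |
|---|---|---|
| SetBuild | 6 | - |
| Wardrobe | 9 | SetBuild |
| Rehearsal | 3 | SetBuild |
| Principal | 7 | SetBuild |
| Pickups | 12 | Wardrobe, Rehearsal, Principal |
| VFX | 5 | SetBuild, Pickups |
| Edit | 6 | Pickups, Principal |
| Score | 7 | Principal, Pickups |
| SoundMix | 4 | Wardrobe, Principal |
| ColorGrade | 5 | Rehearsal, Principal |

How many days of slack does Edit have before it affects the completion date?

1

Critical path: SetBuild→Wardrobe→Pickups→Score = 6+9+12+7 = 34, so the finish is 34 days.
Edit finishes as early as 33 and must finish by 34.
Float = 34 − 33 = 1.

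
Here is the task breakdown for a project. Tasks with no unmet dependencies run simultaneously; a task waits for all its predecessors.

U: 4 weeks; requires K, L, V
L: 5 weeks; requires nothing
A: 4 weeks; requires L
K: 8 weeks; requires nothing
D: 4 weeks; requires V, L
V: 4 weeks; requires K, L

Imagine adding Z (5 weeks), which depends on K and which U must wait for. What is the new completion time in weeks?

Originally the project takes 16 weeks.
With Z inserted, U now waits for max(K, L, V, Z).
New critical path: K→Z→U = 8+5+4 = 17 ⇒ 17 weeks.

17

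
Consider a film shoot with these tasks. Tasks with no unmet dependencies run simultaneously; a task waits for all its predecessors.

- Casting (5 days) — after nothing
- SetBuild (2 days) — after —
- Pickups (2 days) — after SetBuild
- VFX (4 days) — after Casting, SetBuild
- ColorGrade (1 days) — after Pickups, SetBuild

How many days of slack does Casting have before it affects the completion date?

Casting→VFX = 5+4 = 9 sets the makespan at 9 days.
The longest chain containing Casting totals 9 days.
Slack of Casting = 0 − 0 = 0 days.

0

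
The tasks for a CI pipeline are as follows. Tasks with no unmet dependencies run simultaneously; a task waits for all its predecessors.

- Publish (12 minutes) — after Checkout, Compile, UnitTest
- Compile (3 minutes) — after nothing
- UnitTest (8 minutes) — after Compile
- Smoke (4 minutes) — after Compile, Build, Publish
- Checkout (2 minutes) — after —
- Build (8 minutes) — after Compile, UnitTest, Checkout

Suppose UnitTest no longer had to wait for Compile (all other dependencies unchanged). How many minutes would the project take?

24

Original critical path: Compile→UnitTest→Publish→Smoke = 3+8+12+4 = 27 ⇒ 27 minutes.
Without Compile→UnitTest, UnitTest's earliest start moves from 3 to 0.
New critical path: UnitTest→Publish→Smoke = 8+12+4 = 24 ⇒ 24 minutes.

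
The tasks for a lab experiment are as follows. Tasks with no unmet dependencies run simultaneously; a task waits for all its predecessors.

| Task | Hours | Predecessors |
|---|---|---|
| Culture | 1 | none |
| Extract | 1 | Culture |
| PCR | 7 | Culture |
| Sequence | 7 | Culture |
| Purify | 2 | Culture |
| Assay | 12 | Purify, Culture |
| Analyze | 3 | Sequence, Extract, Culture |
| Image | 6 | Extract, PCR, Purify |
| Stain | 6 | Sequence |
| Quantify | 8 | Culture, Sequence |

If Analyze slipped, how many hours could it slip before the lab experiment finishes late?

Culture→Sequence→Quantify = 1+7+8 = 16 sets the makespan at 16 hours.
Analyze finishes as early as 11 and must finish by 16.
Float = 16 − 11 = 5.

5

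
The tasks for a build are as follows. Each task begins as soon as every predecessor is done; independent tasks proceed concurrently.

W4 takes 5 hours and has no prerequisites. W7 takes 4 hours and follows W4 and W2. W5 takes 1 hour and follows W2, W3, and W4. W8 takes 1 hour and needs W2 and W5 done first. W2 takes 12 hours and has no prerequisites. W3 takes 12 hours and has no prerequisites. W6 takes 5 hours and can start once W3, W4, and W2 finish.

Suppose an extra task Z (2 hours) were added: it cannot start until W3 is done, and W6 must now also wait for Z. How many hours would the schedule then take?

19

Originally the schedule takes 17 hours.
With Z inserted, W6 now waits for max(W3, W4, W2, Z).
New critical path: W3→Z→W6 = 12+2+5 = 19 ⇒ 19 hours.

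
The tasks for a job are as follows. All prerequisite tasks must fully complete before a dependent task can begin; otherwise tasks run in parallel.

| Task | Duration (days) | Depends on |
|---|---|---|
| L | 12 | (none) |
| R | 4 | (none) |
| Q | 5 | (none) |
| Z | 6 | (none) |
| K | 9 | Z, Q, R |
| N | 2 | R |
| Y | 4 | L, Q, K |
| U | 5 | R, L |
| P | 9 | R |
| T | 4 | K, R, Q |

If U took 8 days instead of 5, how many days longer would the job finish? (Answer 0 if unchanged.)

1

Baseline: Z→K→Y = 6+9+4 = 19 → 19 days.
The longest path through U is only 17 days, so U has float 2.
New critical path: L→U = 12+8 = 20 ⇒ 20 days.
Change in finish: 20 − 19 = +1 days.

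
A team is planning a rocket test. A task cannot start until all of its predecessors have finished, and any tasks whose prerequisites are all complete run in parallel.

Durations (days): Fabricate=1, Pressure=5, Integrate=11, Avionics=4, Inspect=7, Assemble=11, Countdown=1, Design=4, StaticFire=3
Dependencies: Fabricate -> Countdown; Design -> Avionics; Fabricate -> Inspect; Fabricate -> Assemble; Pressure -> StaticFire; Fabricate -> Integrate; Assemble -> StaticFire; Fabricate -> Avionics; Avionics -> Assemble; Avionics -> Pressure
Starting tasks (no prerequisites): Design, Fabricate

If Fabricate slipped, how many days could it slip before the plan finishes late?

Critical path: Design→Avionics→Assemble→StaticFire = 4+4+11+3 = 22, so the finish is 22 days.
Fabricate finishes as early as 1 and must finish by 4.
Slack of Fabricate = 3 − 0 = 3 days.

3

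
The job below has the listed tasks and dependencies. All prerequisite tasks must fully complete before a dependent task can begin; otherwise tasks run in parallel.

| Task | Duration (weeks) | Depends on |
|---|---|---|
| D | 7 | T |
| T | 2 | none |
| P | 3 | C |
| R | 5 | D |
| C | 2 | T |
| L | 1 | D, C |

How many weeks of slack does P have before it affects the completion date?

T→D→R = 2+7+5 = 14 sets the makespan at 14 weeks.
The longest chain containing P totals 7 weeks.
Slack of P = 11 − 4 = 7 weeks.

7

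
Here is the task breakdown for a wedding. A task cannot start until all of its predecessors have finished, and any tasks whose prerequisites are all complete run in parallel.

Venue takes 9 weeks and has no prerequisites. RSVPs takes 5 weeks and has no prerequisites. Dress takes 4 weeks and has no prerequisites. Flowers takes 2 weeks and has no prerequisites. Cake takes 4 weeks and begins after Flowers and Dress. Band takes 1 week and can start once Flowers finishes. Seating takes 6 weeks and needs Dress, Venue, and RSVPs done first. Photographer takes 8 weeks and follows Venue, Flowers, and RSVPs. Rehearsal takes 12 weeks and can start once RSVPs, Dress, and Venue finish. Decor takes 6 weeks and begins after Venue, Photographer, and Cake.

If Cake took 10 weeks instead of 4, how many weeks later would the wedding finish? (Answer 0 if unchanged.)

The binding path is Venue→Photographer→Decor = 9+8+6 = 23; finish at 23 weeks.
Cake has 9 weeks of float (longest path through it is 14).
That remains the longest chain; total 23 weeks.
Change in finish: 23 − 23 = +0 weeks.

0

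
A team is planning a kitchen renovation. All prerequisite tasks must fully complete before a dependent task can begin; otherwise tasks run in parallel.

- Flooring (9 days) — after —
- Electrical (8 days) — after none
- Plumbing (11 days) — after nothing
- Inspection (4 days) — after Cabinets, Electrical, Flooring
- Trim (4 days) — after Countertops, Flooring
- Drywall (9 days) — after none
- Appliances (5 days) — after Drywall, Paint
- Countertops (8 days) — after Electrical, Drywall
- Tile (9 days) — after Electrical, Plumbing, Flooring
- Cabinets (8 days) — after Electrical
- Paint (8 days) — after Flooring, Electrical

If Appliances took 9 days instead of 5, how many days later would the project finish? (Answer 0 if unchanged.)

4

The binding path is Flooring→Paint→Appliances = 9+8+5 = 22; finish at 22 days.
Since Appliances is critical, the +4 change carries straight to that chain (now 26 days).
No other chain overtakes it, so the finish is 26 days.
Change in finish: 26 − 22 = +4 days.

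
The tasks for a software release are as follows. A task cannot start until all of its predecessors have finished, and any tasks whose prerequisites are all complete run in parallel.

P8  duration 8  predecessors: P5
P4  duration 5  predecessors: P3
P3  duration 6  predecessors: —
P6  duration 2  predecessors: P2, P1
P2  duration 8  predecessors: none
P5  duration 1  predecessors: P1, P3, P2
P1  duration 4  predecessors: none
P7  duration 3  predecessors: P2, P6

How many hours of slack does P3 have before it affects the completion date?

Critical path: P2→P5→P8 = 8+1+8 = 17, so the finish is 17 hours.
The longest chain containing P3 totals 15 hours.
So P3 can slip 8 − 6 = 2 hours.

2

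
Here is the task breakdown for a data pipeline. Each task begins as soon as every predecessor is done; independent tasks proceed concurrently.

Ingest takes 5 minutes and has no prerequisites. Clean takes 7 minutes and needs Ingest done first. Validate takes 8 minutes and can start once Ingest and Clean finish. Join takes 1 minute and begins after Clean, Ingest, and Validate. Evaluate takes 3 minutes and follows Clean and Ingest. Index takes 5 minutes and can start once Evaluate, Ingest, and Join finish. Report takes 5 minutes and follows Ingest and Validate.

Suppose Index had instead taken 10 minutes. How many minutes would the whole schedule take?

31

The binding path is Ingest→Clean→Validate→Join→Index = 5+7+8+1+5 = 26; finish at 26 minutes.
Index lies on that path, so at 10 minutes the path becomes 31 minutes.
The critical path is still Ingest→Clean→Validate→Join→Index; finish is now 31 minutes.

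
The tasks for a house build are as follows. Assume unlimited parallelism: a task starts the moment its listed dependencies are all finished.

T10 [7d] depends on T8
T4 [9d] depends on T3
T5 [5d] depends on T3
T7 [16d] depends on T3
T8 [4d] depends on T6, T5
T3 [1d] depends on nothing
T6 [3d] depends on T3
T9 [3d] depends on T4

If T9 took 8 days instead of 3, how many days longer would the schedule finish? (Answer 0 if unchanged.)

1

As given, the longest chain is T3→T5→T8→T10 = 1+5+4+7 = 17, so the finish is 17 days.
T9 has 4 days of float (longest path through it is 13).
The binding chain switches to T3→T4→T9 = 1+9+8 = 18; finish 18 days.
Change in finish: 18 − 17 = +1 days.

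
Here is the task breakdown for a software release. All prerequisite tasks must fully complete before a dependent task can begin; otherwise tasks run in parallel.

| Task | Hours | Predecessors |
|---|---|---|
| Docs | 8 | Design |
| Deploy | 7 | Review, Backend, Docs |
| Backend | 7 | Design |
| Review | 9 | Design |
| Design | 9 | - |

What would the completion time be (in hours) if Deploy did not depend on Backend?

Before: longest chain Design→Review→Deploy = 9+9+7 = 25, finish 25.
Dropping Backend→Deploy doesn't change Deploy's earliest start (18); another predecessor still binds.
The longest chain is now Design→Review→Deploy = 9+9+7 = 25, so the schedule takes 25 hours.

25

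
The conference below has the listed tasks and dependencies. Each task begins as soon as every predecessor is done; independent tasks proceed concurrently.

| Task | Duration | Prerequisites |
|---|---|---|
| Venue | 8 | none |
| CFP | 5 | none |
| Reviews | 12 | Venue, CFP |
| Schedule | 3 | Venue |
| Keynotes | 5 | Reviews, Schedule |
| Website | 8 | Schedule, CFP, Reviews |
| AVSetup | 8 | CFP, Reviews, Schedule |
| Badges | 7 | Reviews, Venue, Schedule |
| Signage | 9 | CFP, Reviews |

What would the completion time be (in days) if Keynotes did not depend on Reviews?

29

Original critical path: Venue→Reviews→Signage = 8+12+9 = 29 ⇒ 29 days.
Without Reviews→Keynotes, Keynotes's earliest start moves from 20 to 11.
The longest chain is now Venue→Reviews→Signage = 8+12+9 = 29, so the schedule takes 29 days.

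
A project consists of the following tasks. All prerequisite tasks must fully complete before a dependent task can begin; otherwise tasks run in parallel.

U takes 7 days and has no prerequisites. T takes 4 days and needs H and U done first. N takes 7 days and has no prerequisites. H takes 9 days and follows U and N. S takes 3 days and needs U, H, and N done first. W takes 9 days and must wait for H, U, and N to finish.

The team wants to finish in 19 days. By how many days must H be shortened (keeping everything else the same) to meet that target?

Current finish: 25 days; target: 19.
H is on every critical path, so each day cut from H cuts the finish by one (this holds down to a finish of 17).
Need 25 − 19 = 6 days off H → H becomes 3 days, finish becomes 19.

6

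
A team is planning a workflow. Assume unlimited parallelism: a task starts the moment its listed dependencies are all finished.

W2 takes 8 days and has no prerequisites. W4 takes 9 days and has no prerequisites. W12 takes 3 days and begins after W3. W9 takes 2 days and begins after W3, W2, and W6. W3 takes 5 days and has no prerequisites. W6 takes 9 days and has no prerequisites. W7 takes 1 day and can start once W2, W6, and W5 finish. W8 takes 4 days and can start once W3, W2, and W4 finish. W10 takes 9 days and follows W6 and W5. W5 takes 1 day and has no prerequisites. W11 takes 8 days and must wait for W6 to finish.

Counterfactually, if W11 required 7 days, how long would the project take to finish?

Critical path before the change: W6→W10 = 9+9 = 18 giving 18 days.
The longest path through W11 is only 17 days, so W11 has float 1.
That remains the longest chain; total 18 days.

18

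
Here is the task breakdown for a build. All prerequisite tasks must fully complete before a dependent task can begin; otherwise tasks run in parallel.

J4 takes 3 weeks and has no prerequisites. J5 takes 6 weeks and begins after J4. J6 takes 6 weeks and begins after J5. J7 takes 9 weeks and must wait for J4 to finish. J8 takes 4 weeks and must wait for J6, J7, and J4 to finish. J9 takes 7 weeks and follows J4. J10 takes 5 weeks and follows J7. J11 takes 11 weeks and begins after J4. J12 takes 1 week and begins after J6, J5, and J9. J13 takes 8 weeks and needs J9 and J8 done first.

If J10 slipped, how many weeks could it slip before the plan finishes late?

Critical path: J4→J5→J6→J8→J13 = 3+6+6+4+8 = 27, so the finish is 27 weeks.
Longest path through J10: 17 weeks (earliest finish 17, latest finish 27).
So J10 can slip 27 − 17 = 10 weeks.

10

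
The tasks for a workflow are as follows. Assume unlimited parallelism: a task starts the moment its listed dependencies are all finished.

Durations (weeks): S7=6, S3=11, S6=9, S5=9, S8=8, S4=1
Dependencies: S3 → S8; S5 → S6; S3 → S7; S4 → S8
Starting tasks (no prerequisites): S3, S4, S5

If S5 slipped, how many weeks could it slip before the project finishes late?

S3→S8 = 11+8 = 19 sets the makespan at 19 weeks.
The longest chain containing S5 totals 18 weeks.
So S5 can slip 10 − 9 = 1 week.

1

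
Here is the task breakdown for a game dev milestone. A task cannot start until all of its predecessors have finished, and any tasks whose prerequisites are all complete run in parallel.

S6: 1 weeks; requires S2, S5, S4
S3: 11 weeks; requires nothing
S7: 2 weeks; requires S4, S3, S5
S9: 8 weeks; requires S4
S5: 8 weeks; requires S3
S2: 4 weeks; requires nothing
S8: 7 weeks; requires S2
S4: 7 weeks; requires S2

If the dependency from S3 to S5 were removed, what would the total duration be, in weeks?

19

Original critical path: S3→S5→S7 = 11+8+2 = 21 ⇒ 21 weeks.
Without S3→S5, S5's earliest start moves from 11 to 0.
The longest chain is now S2→S4→S9 = 4+7+8 = 19, so the schedule takes 19 weeks.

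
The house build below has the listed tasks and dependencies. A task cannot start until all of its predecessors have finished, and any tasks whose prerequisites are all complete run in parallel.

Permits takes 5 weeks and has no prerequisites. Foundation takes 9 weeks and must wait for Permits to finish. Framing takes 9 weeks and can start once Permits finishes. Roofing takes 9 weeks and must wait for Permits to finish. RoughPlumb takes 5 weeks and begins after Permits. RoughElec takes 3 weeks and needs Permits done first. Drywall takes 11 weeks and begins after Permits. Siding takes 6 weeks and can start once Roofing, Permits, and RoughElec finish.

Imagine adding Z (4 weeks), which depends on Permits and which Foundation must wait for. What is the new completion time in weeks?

20

Originally the job takes 20 weeks.
With Z inserted, Foundation now waits for max(Permits, Z).
New critical path: Permits→Roofing→Siding = 5+9+6 = 20 ⇒ 20 weeks.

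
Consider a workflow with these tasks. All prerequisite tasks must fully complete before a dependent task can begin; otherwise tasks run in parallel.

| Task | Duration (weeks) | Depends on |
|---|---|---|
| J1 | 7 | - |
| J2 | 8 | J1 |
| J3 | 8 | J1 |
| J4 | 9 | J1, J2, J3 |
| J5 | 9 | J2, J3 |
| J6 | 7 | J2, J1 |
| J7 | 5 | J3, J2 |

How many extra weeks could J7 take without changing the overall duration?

4

The longest chain is J1→J2→J4 = 7+8+9 = 24; overall finish 24 weeks.
Longest path through J7: 20 weeks (earliest finish 20, latest finish 24).
Float = 24 − 20 = 4.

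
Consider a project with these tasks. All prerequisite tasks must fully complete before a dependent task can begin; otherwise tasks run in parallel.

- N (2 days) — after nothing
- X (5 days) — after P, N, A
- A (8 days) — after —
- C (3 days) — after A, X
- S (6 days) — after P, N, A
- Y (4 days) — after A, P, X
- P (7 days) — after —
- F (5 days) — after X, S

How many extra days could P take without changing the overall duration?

The longest chain is A→S→F = 8+6+5 = 19; overall finish 19 days.
The longest chain containing P totals 18 days.
Float = 19 − 18 = 1.

1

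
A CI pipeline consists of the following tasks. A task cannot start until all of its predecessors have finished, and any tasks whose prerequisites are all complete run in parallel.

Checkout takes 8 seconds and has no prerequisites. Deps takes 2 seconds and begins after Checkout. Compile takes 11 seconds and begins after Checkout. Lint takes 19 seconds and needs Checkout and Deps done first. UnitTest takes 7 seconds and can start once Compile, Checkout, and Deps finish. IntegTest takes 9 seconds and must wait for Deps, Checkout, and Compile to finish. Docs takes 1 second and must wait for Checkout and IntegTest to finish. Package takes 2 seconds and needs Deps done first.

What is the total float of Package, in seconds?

17

Checkout→Deps→Lint = 8+2+19 = 29 sets the makespan at 29 seconds.
Package finishes as early as 12 and must finish by 29.
Slack of Package = 27 − 10 = 17 seconds.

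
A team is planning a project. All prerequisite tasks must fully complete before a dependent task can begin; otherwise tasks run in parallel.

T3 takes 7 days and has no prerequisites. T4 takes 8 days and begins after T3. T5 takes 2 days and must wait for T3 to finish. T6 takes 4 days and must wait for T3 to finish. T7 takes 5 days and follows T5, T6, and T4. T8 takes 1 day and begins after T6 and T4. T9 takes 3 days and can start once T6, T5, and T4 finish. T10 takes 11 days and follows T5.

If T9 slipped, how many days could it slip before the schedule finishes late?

The longest chain is T3→T4→T7 = 7+8+5 = 20; overall finish 20 days.
Longest path through T9: 18 days (earliest finish 18, latest finish 20).
Float = 20 − 18 = 2.

2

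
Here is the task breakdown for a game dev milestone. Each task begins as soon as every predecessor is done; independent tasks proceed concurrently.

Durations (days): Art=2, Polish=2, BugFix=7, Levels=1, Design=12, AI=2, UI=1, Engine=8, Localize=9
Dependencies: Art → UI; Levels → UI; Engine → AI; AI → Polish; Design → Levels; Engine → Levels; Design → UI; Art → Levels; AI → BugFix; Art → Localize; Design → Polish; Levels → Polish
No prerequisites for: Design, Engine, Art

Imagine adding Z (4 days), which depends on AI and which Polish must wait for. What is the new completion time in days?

17

Originally the job takes 17 days.
With Z inserted, Polish now waits for max(AI, Levels, Design, Z).
New critical path: Engine→AI→BugFix = 8+2+7 = 17 ⇒ 17 days.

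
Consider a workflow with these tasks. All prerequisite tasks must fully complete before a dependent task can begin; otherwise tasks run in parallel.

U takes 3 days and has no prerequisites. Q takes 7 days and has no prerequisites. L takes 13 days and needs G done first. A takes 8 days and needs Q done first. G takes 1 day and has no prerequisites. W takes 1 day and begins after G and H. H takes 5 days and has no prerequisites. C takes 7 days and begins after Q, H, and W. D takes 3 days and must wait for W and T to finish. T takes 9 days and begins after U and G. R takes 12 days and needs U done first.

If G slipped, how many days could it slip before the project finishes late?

1

U→R = 3+12 = 15 sets the makespan at 15 days.
Longest path through G: 14 days (earliest finish 1, latest finish 2).
Slack of G = 1 − 0 = 1 day.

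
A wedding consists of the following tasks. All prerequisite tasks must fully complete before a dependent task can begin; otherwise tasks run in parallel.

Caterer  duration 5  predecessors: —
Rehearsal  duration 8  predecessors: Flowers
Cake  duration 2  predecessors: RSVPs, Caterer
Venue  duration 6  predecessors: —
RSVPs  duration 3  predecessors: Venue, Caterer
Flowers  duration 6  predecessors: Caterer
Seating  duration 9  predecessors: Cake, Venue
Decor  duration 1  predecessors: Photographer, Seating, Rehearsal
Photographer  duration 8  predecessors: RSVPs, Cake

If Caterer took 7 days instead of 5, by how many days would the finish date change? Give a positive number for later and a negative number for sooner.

1

Critical path before the change: Venue→RSVPs→Cake→Seating→Decor = 6+3+2+9+1 = 21 giving 21 days.
Caterer has 1 day of float (longest path through it is 20).
Now Caterer→RSVPs→Cake→Seating→Decor = 7+3+2+9+1 = 22 is longest, so the finish becomes 22 days.
Change in finish: 22 − 21 = +1 days.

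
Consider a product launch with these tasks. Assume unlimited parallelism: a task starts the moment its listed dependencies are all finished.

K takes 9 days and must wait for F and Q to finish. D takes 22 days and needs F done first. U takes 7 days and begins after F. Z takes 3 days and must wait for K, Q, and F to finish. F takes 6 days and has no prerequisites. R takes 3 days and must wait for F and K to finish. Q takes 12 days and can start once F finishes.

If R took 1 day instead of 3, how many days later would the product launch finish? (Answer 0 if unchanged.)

0

Baseline: F→Q→K→R = 6+12+9+3 = 30 → 30 days.
R lies on that path, so at 1 day the path becomes 28 days.
The binding chain switches to F→Q→K→Z = 6+12+9+3 = 30; finish 30 days.
Change in finish: 30 − 30 = +0 days.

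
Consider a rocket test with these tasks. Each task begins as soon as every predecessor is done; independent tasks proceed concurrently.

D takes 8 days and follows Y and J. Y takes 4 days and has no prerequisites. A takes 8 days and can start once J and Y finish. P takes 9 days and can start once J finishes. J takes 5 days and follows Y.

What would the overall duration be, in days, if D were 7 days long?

Critical path before the change: Y→J→P = 4+5+9 = 18 giving 18 days.
D is off the critical path — its longest chain is 17 days, giving 1 of slack.
The critical path is still Y→J→P; finish is now 18 days.

18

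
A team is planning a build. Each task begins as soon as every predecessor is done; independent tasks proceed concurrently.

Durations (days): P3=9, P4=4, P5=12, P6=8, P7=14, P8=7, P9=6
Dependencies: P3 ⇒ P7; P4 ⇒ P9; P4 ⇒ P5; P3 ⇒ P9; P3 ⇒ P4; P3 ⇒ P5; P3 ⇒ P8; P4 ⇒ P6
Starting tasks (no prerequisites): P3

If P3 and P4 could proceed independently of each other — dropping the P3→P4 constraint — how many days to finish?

23

Before: longest chain P3→P4→P5 = 9+4+12 = 25, finish 25.
Without P3→P4, P4's earliest start moves from 9 to 0.
New critical path: P3→P7 = 9+14 = 23 ⇒ 23 days.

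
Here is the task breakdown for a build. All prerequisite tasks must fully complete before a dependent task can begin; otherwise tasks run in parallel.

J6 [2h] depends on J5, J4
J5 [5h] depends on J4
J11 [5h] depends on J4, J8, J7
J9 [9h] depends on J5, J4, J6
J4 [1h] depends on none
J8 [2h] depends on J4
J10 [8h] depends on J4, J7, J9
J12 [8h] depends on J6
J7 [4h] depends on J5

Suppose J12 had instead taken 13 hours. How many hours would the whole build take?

25

Critical path before the change: J4→J5→J6→J9→J10 = 1+5+2+9+8 = 25 giving 25 hours.
J12 has 9 hours of float (longest path through it is 16).
The critical path is still J4→J5→J6→J9→J10; finish is now 25 hours.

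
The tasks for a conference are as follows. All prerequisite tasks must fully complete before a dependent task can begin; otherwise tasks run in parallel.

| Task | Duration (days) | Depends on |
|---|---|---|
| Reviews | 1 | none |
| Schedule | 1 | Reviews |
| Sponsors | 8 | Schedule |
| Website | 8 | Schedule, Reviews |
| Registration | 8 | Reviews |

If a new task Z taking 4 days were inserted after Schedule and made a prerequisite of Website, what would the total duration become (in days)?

14

Originally the job takes 10 days.
With Z inserted, Website now waits for max(Schedule, Reviews, Z).
New critical path: Reviews→Schedule→Z→Website = 1+1+4+8 = 14 ⇒ 14 days.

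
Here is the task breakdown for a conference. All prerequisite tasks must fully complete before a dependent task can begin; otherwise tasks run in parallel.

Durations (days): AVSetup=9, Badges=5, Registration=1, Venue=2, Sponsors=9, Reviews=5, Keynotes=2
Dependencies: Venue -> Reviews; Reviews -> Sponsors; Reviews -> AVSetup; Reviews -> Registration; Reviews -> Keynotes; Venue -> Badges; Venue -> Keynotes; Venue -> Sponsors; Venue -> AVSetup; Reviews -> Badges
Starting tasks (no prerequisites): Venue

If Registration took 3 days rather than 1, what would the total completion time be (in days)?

16

Baseline: Venue→Reviews→Sponsors = 2+5+9 = 16 → 16 days.
Registration has 8 days of float (longest path through it is 8).
No other chain overtakes it, so the finish is 16 days.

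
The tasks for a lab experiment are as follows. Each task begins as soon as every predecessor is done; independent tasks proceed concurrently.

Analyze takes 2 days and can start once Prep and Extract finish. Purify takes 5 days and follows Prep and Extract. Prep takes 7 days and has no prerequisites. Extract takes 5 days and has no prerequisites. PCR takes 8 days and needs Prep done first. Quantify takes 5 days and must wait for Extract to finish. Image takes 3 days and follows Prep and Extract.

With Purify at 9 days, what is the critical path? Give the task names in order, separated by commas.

Prep, Purify

Critical path before the change: Prep→PCR = 7+8 = 15 giving 15 days.
The longest path through Purify is only 12 days, so Purify has float 3.
New critical path: Prep→Purify = 7+9 = 16 ⇒ 16 days.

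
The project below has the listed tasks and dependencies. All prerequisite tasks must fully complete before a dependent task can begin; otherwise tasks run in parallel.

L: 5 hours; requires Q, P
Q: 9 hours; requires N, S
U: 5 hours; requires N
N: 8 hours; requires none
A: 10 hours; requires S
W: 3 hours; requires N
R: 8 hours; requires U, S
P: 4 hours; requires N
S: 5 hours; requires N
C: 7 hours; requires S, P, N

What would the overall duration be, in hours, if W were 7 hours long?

Baseline: N→S→Q→L = 8+5+9+5 = 27 → 27 hours.
The longest path through W is only 11 hours, so W has float 16.
No other chain overtakes it, so the finish is 27 hours.

27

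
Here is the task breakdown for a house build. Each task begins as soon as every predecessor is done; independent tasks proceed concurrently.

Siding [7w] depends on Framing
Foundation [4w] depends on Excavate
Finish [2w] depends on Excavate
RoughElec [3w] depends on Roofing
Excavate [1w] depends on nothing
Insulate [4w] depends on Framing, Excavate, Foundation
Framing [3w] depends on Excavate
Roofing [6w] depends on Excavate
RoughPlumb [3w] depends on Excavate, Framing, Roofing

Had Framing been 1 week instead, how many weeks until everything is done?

10

As given, the longest chain is Excavate→Framing→Siding = 1+3+7 = 11, so the finish is 11 weeks.
Framing lies on that path, so at 1 week the path becomes 9 weeks.
New critical path: Excavate→Roofing→RoughPlumb = 1+6+3 = 10 ⇒ 10 weeks.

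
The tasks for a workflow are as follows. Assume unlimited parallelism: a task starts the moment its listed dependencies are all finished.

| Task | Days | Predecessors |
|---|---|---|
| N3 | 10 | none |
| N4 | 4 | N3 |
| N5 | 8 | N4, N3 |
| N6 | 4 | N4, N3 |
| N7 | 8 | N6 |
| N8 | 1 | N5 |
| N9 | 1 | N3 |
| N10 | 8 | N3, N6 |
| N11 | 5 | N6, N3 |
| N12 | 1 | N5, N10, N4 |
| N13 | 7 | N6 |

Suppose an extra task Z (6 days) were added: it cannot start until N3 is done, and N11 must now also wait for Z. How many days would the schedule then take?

Originally the schedule takes 27 days.
With Z inserted, N11 now waits for max(N6, N3, Z).
New critical path: N3→N4→N6→N10→N12 = 10+4+4+8+1 = 27 ⇒ 27 days.

27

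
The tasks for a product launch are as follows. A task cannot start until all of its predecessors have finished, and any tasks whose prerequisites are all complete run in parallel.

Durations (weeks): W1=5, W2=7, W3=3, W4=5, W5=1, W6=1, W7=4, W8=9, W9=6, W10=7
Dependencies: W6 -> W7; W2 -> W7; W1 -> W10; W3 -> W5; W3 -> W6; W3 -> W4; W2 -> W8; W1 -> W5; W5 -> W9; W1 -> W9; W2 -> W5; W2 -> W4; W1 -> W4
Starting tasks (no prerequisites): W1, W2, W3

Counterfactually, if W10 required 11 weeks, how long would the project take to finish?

The binding path is W2→W8 = 7+9 = 16; finish at 16 weeks.
W10 is off the critical path — its longest chain is 12 weeks, giving 4 of slack.
Now W1→W10 = 5+11 = 16 is longest, so the finish becomes 16 weeks.

16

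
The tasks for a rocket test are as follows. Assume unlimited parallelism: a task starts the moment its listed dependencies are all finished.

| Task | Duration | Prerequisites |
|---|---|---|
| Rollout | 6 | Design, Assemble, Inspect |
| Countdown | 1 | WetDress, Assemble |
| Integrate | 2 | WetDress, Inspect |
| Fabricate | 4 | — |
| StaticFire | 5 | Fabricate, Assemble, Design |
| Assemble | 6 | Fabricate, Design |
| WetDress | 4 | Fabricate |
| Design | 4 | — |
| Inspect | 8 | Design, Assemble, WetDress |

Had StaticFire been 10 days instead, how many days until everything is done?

24

Critical path before the change: Design→Assemble→Inspect→Rollout = 4+6+8+6 = 24 giving 24 days.
StaticFire is off the critical path — its longest chain is 15 days, giving 9 of slack.
No other chain overtakes it, so the finish is 24 days.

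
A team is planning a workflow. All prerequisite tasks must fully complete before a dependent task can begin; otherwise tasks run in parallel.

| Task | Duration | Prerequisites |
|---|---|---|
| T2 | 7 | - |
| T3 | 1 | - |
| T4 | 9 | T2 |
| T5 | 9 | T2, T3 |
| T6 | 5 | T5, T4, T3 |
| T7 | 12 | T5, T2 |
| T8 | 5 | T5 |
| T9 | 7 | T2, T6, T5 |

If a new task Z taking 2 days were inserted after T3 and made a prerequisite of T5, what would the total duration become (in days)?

28

Originally the project takes 28 days.
With Z inserted, T5 now waits for max(T2, T3, Z).
New critical path: T2→T4→T6→T9 = 7+9+5+7 = 28 ⇒ 28 days.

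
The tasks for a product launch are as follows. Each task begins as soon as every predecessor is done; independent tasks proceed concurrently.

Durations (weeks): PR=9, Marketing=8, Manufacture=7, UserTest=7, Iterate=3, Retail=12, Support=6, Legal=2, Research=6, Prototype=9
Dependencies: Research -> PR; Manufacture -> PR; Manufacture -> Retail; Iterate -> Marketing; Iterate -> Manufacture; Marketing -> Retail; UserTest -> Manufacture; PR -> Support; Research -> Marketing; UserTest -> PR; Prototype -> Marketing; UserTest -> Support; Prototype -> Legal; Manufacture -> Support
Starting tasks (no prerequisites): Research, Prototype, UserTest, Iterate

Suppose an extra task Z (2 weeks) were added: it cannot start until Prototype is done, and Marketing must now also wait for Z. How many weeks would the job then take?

31

Originally the job takes 29 weeks.
With Z inserted, Marketing now waits for max(Prototype, Research, Iterate, Z).
New critical path: Prototype→Z→Marketing→Retail = 9+2+8+12 = 31 ⇒ 31 weeks.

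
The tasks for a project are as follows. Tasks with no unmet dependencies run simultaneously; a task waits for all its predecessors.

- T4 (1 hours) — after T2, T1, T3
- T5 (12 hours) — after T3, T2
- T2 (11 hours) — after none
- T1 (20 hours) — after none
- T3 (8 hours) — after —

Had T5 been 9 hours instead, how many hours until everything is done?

Actual critical path: T2→T5 = 11+12 = 23 ⇒ 23 hours.
T5 lies on that path, so at 9 hours the path becomes 20 hours.
The binding chain switches to T1→T4 = 20+1 = 21; finish 21 hours.

21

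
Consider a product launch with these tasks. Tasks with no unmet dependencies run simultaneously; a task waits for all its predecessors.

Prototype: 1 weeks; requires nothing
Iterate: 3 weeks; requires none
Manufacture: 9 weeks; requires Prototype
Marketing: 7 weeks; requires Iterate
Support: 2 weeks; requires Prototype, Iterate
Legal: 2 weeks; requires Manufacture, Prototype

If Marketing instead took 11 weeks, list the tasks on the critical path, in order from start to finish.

Critical path before the change: Prototype→Manufacture→Legal = 1+9+2 = 12 giving 12 weeks.
The longest path through Marketing is only 10 weeks, so Marketing has float 2.
Now Iterate→Marketing = 3+11 = 14 is longest, so the finish becomes 14 weeks.

Iterate, Marketing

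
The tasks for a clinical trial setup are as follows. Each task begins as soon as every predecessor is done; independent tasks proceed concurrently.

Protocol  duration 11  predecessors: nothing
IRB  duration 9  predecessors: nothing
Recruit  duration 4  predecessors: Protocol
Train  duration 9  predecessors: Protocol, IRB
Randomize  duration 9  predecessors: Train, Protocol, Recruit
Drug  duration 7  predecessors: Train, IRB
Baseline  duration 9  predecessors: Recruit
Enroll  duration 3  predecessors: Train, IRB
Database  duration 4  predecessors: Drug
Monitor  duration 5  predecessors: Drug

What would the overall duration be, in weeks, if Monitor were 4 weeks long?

The binding path is Protocol→Train→Drug→Monitor = 11+9+7+5 = 32; finish at 32 weeks.
Monitor lies on that path, so at 4 weeks the path becomes 31 weeks.
The binding chain switches to Protocol→Train→Drug→Database = 11+9+7+4 = 31; finish 31 weeks.

31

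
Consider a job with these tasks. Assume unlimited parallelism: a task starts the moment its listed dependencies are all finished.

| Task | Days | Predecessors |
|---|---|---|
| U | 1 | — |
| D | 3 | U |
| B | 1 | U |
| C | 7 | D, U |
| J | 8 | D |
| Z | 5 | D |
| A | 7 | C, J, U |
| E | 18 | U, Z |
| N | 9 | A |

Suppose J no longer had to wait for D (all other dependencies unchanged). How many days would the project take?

27

Original critical path: U→D→J→A→N = 1+3+8+7+9 = 28 ⇒ 28 days.
Without D→J, J's earliest start moves from 4 to 0.
New critical path: U→D→C→A→N = 1+3+7+7+9 = 27 ⇒ 27 days.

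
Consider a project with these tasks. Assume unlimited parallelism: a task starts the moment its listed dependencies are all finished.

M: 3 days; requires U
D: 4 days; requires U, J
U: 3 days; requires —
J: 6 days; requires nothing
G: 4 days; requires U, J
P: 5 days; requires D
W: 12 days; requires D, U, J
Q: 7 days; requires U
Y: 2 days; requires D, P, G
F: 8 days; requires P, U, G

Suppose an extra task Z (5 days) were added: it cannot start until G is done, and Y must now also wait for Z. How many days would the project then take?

23

Originally the project takes 23 days.
With Z inserted, Y now waits for max(D, P, G, Z).
New critical path: J→D→P→F = 6+4+5+8 = 23 ⇒ 23 days.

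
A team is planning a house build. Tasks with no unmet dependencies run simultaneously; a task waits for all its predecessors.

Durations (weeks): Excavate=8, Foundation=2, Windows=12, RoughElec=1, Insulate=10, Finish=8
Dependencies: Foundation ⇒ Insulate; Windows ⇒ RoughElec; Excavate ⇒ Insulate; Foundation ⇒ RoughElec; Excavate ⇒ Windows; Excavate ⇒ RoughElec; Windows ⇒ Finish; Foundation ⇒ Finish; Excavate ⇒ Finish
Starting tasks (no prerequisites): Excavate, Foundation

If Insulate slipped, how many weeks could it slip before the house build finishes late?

Critical path: Excavate→Windows→Finish = 8+12+8 = 28, so the finish is 28 weeks.
The longest chain containing Insulate totals 18 weeks.
So Insulate can slip 28 − 18 = 10 weeks.

10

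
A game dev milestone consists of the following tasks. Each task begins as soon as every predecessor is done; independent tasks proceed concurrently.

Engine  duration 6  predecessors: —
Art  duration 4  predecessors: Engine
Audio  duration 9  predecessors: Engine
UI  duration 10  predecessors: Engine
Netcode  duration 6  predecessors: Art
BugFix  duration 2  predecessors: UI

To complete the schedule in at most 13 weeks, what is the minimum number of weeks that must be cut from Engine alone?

5

Current finish: 18 weeks; target: 13.
Engine is on every critical path, so each week cut from Engine cuts the finish by one (this holds down to a finish of 13).
Need 18 − 13 = 5 weeks off Engine → Engine becomes 1 week, finish becomes 13.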